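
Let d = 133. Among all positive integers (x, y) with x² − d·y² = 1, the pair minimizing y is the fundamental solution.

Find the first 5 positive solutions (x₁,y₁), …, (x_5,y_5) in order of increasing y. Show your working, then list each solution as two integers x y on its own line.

[11; 1,1,7,5,1,…,1,1,22] for √133; ℓ=16 ⇒ convergent index 15
i=0: a=11 ⇒ p=11, q=1
i=1: a=1 ⇒ p=12, q=1
…
i=3: a=7 ⇒ p=173, q=15
i=4: a=5 ⇒ p=888, q=77
…
i=6: a=1 ⇒ p=1949, q=169
i=7: a=1 ⇒ p=3010, q=261
…
i=11: a=1 ⇒ p=29927, q=2595
…
i=14: a=1 ⇒ p=1378591, q=119539
i=15: a=1 ⇒ p=2588599, q=224460
→ (2588599, 224460).  Check: 2588599²=6700844782801, 133·224460²=6700844782800, difference 1.
n=2: (2588599,224460)∘(2588599,224460) = (2588599·2588599+133·224460·224460, 2588599·224460+224460·2588599) = (13401689565601,1162073863080)
n=3: (13401689565601,1162073863080)∘(2588599,224460) = (2588599·13401689565601+133·224460·1162073863080, 2588599·1162073863080+224460·13401689565601) = (69383200415647777399,6016286479789825380)
n=4: (69383200415647777399,6016286479789825380)∘(2588599,224460) = (2588599·69383200415647777399+133·224460·6016286479789825380, 2588599·6016286479789825380+224460·69383200415647777399) = (359210566425477440164982401,31147506330593762303822160)
n=5: (359210566425477440164982401,31147506330593762303822160)∘(2588599,224460) = (2588599·359210566425477440164982401+133·224460·31147506330593762303822160, 2588599·31147506330593762303822160+224460·359210566425477440164982401) = (1859704226076779569066850908714999,161256807479731348725343689282300)

2588599 224460
13401689565601 1162073863080
69383200415647777399 6016286479789825380
359210566425477440164982401 31147506330593762303822160
1859704226076779569066850908714999 161256807479731348725343689282300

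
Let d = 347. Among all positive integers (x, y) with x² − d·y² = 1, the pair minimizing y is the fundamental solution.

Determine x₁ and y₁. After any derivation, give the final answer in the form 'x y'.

641602 34443

[18; 1,1,1,2,4,…,1,1,36] for √347; ℓ=14 ⇒ convergent index 13
i=0: a=18 ⇒ p=18, q=1
…
i=5: a=4 ⇒ p=652, q=35
…
i=7: a=17 ⇒ p=14269, q=766
i=8: a=1 ⇒ p=15070, q=809
…
i=11: a=1 ⇒ p=238717, q=12815
i=12: a=1 ⇒ p=402885, q=21628
i=13: a=1 ⇒ p=641602, q=34443
→ (641602, 34443).  Check: 641602²=411653126404, 347·34443²=411653126403, difference 1.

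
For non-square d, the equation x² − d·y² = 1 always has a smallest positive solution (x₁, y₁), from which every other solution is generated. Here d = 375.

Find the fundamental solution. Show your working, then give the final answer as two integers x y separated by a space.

15124 781

√375 → a₀=19, period (2,1,2,1,5,1,2,1,2,38); ℓ=10 even so k=9
step 0: (19, 1)  from 19·(1,0) + (0,1)
step 1: (39, 2)  from 2·(19,1) + (1,0)
…
step 3: (155, 8)  from 2·(58,3) + (39,2)
step 4: (213, 11)  from 1·(155,8) + (58,3)
…
step 6: (1433, 74)  from 1·(1220,63) + (213,11)
…
step 8: (5519, 285)  from 1·(4086,211) + (1433,74)
step 9: (15124, 781)  from 2·(5519,285) + (4086,211)
fundamental: x₁=15124, y₁=781  (since 228735376 − 375·609961 = 1)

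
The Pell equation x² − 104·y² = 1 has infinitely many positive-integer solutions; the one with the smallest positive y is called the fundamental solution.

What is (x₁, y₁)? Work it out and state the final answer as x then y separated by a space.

[10; 5,20] for √104; ℓ=2 ⇒ convergent index 1
i=0: a=10 ⇒ p=10, q=1
i=1: a=5 ⇒ p=51, q=5
→ (51, 5).  Check: 51²=2601, 104·5²=2600, difference 1.

51 5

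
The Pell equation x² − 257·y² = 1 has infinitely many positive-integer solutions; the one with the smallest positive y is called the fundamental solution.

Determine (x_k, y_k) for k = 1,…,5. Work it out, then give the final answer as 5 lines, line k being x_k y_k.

√257 = [16; 32, …], period ℓ=1 (odd) → k=1
k=0  a_k=16  p_k/q_k = 16/1
k=1  a_k=32  p_k/q_k = 513/32
(x₁, y₁) = (513, 32);  513² − 257·32² = 1 ✓
k=2:  x_2 = 513·513+257·32·32 = 526337,  y_2 = 513·32+32·513 = 32832
k=3:  x_3 = 513·526337+257·32·32832 = 540021249,  y_3 = 513·32832+32·526337 = 33685600
k=4:  x_4 = 513·540021249+257·32·33685600 = 554061275137,  y_4 = 513·33685600+32·540021249 = 34561392768
k=5:  x_5 = 513·554061275137+257·32·34561392768 = 568466328269313,  y_5 = 513·34561392768+32·554061275137 = 35459955294368

513 32
526337 32832
540021249 33685600
554061275137 34561392768
568466328269313 35459955294368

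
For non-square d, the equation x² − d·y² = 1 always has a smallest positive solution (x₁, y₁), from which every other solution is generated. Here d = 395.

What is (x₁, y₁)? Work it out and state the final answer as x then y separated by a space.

159 8

[19; 1,6,1,38] for √395; ℓ=4 ⇒ convergent index 3
step 0: (19, 1)  from 19·(1,0) + (0,1)
…
step 2: (139, 7)  from 6·(20,1) + (19,1)
step 3: (159, 8)  from 1·(139,7) + (20,1)
→ (159, 8).  Check: 159²=25281, 395·8²=25280, difference 1.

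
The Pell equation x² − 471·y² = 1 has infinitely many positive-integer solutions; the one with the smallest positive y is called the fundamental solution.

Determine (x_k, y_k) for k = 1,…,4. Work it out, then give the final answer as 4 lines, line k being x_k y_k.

√471 = [21; 1,2,2,1,3,…,2,1,42, …], period ℓ=14 (even) → k=13
i=0: a=21 ⇒ p=21, q=1
i=1: a=1 ⇒ p=22, q=1
…
i=3: a=2 ⇒ p=152, q=7
i=4: a=1 ⇒ p=217, q=10
…
i=6: a=4 ⇒ p=3429, q=158
i=7: a=14 ⇒ p=48809, q=2249
…
i=9: a=3 ⇒ p=644804, q=29711
i=10: a=1 ⇒ p=843469, q=38865
…
i=12: a=2 ⇒ p=5506953, q=253747
i=13: a=1 ⇒ p=7838695, q=361188
(x₁, y₁) = (7838695, 361188);  7838695² − 471·361188² = 1 ✓
k=2:  x_2 = 7838695·7838695+471·361188·361188 = 122890278606049,  y_2 = 7838695·361188+361188·7838695 = 5662485139320
k=3:  x_3 = 7838695·122890278606049+471·361188·5662485139320 = 1926598824915678693415,  y_3 = 7838695·5662485139320+361188·122890278606049 = 88772987898323613612
k=4:  x_4 = 7838695·1926598824915678693415+471·361188·88772987898323613612 = 30204041151744689101078780801,  y_4 = 7838695·88772987898323613612+361188·1926598824915678693415 = 1391728752747293974319493360

7838695 361188
122890278606049 5662485139320
1926598824915678693415 88772987898323613612
30204041151744689101078780801 1391728752747293974319493360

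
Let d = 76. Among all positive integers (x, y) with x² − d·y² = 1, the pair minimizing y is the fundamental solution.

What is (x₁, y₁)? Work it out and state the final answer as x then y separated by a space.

57799 6630

d=76: √d = [8; 1,2,1,1,5,4,5,1,1,2,1,16] (ℓ=12, even), read p_11/q_11
a_0=8:  p_0=8·1+0=8,  q_0=8·0+1=1
…
a_2=2:  p_2=2·9+8=26,  q_2=2·1+1=3
…
a_5=5:  p_5=5·61+35=340,  q_5=5·7+4=39
a_6=4:  p_6=4·340+61=1421,  q_6=4·39+7=163
a_7=5:  p_7=5·1421+340=7445,  q_7=5·163+39=854
a_8=1:  p_8=1·7445+1421=8866,  q_8=1·854+163=1017
a_9=1:  p_9=1·8866+7445=16311,  q_9=1·1017+854=1871
a_10=2:  p_10=2·16311+8866=41488,  q_10=2·1871+1017=4759
a_11=1:  p_11=1·41488+16311=57799,  q_11=1·4759+1871=6630
→ (57799, 6630).  Check: 57799²=3340724401, 76·6630²=3340724400, difference 1.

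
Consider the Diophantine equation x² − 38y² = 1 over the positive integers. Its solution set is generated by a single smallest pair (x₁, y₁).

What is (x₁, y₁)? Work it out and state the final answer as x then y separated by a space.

37 6

√38 = [6; 6,12, …], period ℓ=2 (even) → k=1
a_0=6:  p_0=6·1+0=6,  q_0=6·0+1=1
a_1=6:  p_1=6·6+1=37,  q_1=6·1+0=6
(x₁, y₁) = (37, 6);  37² − 38·6² = 1 ✓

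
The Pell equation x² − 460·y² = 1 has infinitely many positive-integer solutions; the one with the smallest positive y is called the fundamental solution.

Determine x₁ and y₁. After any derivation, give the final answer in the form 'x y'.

d=460: √d = [21; 2,4,3,1,2,10,2,1,3,4,2,42] (ℓ=12, even), read p_11/q_11
i=0: a=21 ⇒ p=21, q=1
i=1: a=2 ⇒ p=43, q=2
i=2: a=4 ⇒ p=193, q=9
…
i=4: a=1 ⇒ p=815, q=38
…
i=8: a=1 ⇒ p=72257, q=3369
i=9: a=3 ⇒ p=265693, q=12388
i=10: a=4 ⇒ p=1135029, q=52921
i=11: a=2 ⇒ p=2535751, q=118230
→ (2535751, 118230).  Check: 2535751²=6430033134001, 460·118230²=6430033134000, difference 1.

2535751 118230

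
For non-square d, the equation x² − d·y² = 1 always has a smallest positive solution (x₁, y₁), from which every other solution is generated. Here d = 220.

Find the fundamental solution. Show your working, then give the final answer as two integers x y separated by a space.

[14; 1,4,1,28] for √220; ℓ=4 ⇒ convergent index 3
i=0: a=14 ⇒ p=14, q=1
i=1: a=1 ⇒ p=15, q=1
i=2: a=4 ⇒ p=74, q=5
i=3: a=1 ⇒ p=89, q=6
fundamental: x₁=89, y₁=6  (since 7921 − 220·36 = 1)

89 6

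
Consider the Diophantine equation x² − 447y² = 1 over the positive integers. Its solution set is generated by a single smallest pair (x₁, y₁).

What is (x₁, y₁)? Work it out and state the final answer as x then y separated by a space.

148 7

√447 = [21; 7,42, …], period ℓ=2 (even) → k=1
k=0  a_k=21  p_k/q_k = 21/1
k=1  a_k=7  p_k/q_k = 148/7
→ (148, 7).  Check: 148²=21904, 447·7²=21903, difference 1.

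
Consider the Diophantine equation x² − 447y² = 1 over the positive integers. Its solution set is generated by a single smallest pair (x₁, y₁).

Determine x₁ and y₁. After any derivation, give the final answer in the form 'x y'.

148 7

d=447: √d = [21; 7,42] (ℓ=2, even), read p_1/q_1
a_0=21:  p_0=21·1+0=21,  q_0=21·0+1=1
a_1=7:  p_1=7·21+1=148,  q_1=7·1+0=7
(x₁, y₁) = (148, 7);  148² − 447·7² = 1 ✓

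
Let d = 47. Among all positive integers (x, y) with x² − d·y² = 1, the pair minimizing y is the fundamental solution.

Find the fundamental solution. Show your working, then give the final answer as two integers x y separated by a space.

48 7

d=47: √d = [6; 1,5,1,12] (ℓ=4, even), read p_3/q_3
k=0  a_k=6  p_k/q_k = 6/1
k=1  a_k=1  p_k/q_k = 7/1
k=2  a_k=5  p_k/q_k = 41/6
k=3  a_k=1  p_k/q_k = 48/7
→ (48, 7).  Check: 48²=2304, 47·7²=2303, difference 1.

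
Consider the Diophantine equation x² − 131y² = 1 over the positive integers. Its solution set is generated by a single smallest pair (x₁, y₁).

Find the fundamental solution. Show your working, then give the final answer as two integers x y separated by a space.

10610 927

√131 → a₀=11, period (2,4,11,4,2,22); ℓ=6 even so k=5
step 0: (11, 1)  from 11·(1,0) + (0,1)
…
step 2: (103, 9)  from 4·(23,2) + (11,1)
step 3: (1156, 101)  from 11·(103,9) + (23,2)
step 4: (4727, 413)  from 4·(1156,101) + (103,9)
step 5: (10610, 927)  from 2·(4727,413) + (1156,101)
fundamental: x₁=10610, y₁=927  (since 112572100 − 131·859329 = 1)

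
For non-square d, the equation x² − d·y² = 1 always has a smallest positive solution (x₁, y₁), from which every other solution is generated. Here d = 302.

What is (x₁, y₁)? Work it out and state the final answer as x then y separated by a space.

[17; 2,1,1,1,4,…,1,2,34] for √302; ℓ=16 ⇒ convergent index 15
step 0: (17, 1)  from 17·(1,0) + (0,1)
…
step 3: (87, 5)  from 1·(52,3) + (35,2)
step 4: (139, 8)  from 1·(87,5) + (52,3)
…
step 6: (1425, 82)  from 2·(643,37) + (139,8)
step 7: (2068, 119)  from 1·(1425,82) + (643,37)
…
step 12: (574956, 33085)  from 1·(467281,26889) + (107675,6196)
step 13: (1042237, 59974)  from 1·(574956,33085) + (467281,26889)
step 14: (1617193, 93059)  from 1·(1042237,59974) + (574956,33085)
step 15: (4276623, 246092)  from 2·(1617193,93059) + (1042237,59974)
→ (4276623, 246092).  Check: 4276623²=18289504284129, 302·246092²=18289504284128, difference 1.

4276623 246092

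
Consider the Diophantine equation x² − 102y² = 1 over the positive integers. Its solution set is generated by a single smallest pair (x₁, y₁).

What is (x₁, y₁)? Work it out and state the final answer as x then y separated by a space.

[10; 10,20] for √102; ℓ=2 ⇒ convergent index 1
k=0  a_k=10  p_k/q_k = 10/1
k=1  a_k=10  p_k/q_k = 101/10
fundamental: x₁=101, y₁=10  (since 10201 − 102·100 = 1)

101 10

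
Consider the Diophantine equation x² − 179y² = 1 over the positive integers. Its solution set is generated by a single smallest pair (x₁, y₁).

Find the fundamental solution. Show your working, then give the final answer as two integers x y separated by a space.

4190210 313191

√179 → a₀=13, period (2,1,1,1,3,…,1,2,26); ℓ=14 even so k=13
a_0=13:  p_0=13·1+0=13,  q_0=13·0+1=1
…
a_3=1:  p_3=1·40+27=67,  q_3=1·3+2=5
a_4=1:  p_4=1·67+40=107,  q_4=1·5+3=8
a_5=3:  p_5=3·107+67=388,  q_5=3·8+5=29
a_6=5:  p_6=5·388+107=2047,  q_6=5·29+8=153
…
a_8=5:  p_8=5·26999+2047=137042,  q_8=5·2018+153=10243
…
a_10=1:  p_10=1·438125+137042=575167,  q_10=1·32747+10243=42990
a_11=1:  p_11=1·575167+438125=1013292,  q_11=1·42990+32747=75737
a_12=1:  p_12=1·1013292+575167=1588459,  q_12=1·75737+42990=118727
a_13=2:  p_13=2·1588459+1013292=4190210,  q_13=2·118727+75737=313191
→ (4190210, 313191).  Check: 4190210²=17557859844100, 179·313191²=17557859844099, difference 1.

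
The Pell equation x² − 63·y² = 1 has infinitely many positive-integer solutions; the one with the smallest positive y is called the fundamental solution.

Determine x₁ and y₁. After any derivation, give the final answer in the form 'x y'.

8 1

√63 → a₀=7, period (1,14); ℓ=2 even so k=1
i=0: a=7 ⇒ p=7, q=1
i=1: a=1 ⇒ p=8, q=1
(x₁, y₁) = (8, 1);  8² − 63·1² = 1 ✓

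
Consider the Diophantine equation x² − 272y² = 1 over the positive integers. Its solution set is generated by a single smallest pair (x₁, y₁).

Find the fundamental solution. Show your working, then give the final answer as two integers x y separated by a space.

33 2

√272 = [16; 2,32, …], period ℓ=2 (even) → k=1
k=0  a_k=16  p_k/q_k = 16/1
k=1  a_k=2  p_k/q_k = 33/2
(x₁, y₁) = (33, 2);  33² − 272·2² = 1 ✓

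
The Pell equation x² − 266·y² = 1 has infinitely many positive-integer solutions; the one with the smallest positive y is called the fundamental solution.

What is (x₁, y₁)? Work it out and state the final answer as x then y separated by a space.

d=266: √d = [16; 3,4,3,32] (ℓ=4, even), read p_3/q_3
a_0=16:  p_0=16·1+0=16,  q_0=16·0+1=1
…
a_2=4:  p_2=4·49+16=212,  q_2=4·3+1=13
a_3=3:  p_3=3·212+49=685,  q_3=3·13+3=42
(x₁, y₁) = (685, 42);  685² − 266·42² = 1 ✓

685 42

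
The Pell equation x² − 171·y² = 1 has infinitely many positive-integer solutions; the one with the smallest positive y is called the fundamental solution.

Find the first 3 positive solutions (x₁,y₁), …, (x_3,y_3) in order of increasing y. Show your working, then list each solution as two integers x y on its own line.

d=171: √d = [13; 13,26] (ℓ=2, even), read p_1/q_1
i=0: a=13 ⇒ p=13, q=1
i=1: a=13 ⇒ p=170, q=13
fundamental: x₁=170, y₁=13  (since 28900 − 171·169 = 1)
n=2: (170,13)∘(170,13) = (170·170+171·13·13, 170·13+13·170) = (57799,4420)
n=3: (57799,4420)∘(170,13) = (170·57799+171·13·4420, 170·4420+13·57799) = (19651490,1502787)

170 13
57799 4420
19651490 1502787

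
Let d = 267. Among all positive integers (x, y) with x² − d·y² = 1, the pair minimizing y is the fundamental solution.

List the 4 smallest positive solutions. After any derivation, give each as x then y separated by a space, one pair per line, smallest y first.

2402 147
11539207 706188
55434348026 3392527005
266306596377697 16297699025832

[16; 2,1,15,1,2,32] for √267; ℓ=6 ⇒ convergent index 5
k=0  a_k=16  p_k/q_k = 16/1
k=1  a_k=2  p_k/q_k = 33/2
k=2  a_k=1  p_k/q_k = 49/3
k=3  a_k=15  p_k/q_k = 768/47
k=4  a_k=1  p_k/q_k = 817/50
k=5  a_k=2  p_k/q_k = 2402/147
(x₁, y₁) = (2402, 147);  2402² − 267·147² = 1 ✓
n=2: (2402,147)∘(2402,147) = (2402·2402+267·147·147, 2402·147+147·2402) = (11539207,706188)
n=3: (11539207,706188)∘(2402,147) = (2402·11539207+267·147·706188, 2402·706188+147·11539207) = (55434348026,3392527005)
n=4: (55434348026,3392527005)∘(2402,147) = (2402·55434348026+267·147·3392527005, 2402·3392527005+147·55434348026) = (266306596377697,16297699025832)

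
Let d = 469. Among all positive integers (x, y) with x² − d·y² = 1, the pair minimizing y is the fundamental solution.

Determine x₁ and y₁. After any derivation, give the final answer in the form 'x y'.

137215 6336

d=469: √d = [21; 1,1,1,10,6,10,1,1,1,42] (ℓ=10, even), read p_9/q_9
a_0=21:  p_0=21·1+0=21,  q_0=21·0+1=1
a_1=1:  p_1=1·21+1=22,  q_1=1·1+0=1
a_2=1:  p_2=1·22+21=43,  q_2=1·1+1=2
a_3=1:  p_3=1·43+22=65,  q_3=1·2+1=3
…
a_7=1:  p_7=1·42923+4223=47146,  q_7=1·1982+195=2177
a_8=1:  p_8=1·47146+42923=90069,  q_8=1·2177+1982=4159
a_9=1:  p_9=1·90069+47146=137215,  q_9=1·4159+2177=6336
(x₁, y₁) = (137215, 6336);  137215² − 469·6336² = 1 ✓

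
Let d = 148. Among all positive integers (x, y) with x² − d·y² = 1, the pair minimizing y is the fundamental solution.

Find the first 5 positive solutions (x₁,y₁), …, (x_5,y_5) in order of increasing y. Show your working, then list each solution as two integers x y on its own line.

d=148: √d = [12; 6,24] (ℓ=2, even), read p_1/q_1
i=0: a=12 ⇒ p=12, q=1
i=1: a=6 ⇒ p=73, q=6
fundamental: x₁=73, y₁=6  (since 5329 − 148·36 = 1)
k=2:  x_2 = 73·73+148·6·6 = 10657,  y_2 = 73·6+6·73 = 876
k=3:  x_3 = 73·10657+148·6·876 = 1555849,  y_3 = 73·876+6·10657 = 127890
k=4:  x_4 = 73·1555849+148·6·127890 = 227143297,  y_4 = 73·127890+6·1555849 = 18671064
k=5:  x_5 = 73·227143297+148·6·18671064 = 33161365513,  y_5 = 73·18671064+6·227143297 = 2725847454

73 6
10657 876
1555849 127890
227143297 18671064
33161365513 2725847454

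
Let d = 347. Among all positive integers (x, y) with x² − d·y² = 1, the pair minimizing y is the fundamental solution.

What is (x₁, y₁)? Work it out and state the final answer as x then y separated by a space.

641602 34443

√347 = [18; 1,1,1,2,4,…,1,1,36, …], period ℓ=14 (even) → k=13
i=0: a=18 ⇒ p=18, q=1
i=1: a=1 ⇒ p=19, q=1
i=2: a=1 ⇒ p=37, q=2
i=3: a=1 ⇒ p=56, q=3
i=4: a=2 ⇒ p=149, q=8
i=5: a=4 ⇒ p=652, q=35
i=6: a=1 ⇒ p=801, q=43
i=7: a=17 ⇒ p=14269, q=766
…
i=9: a=4 ⇒ p=74549, q=4002
i=10: a=2 ⇒ p=164168, q=8813
…
i=12: a=1 ⇒ p=402885, q=21628
i=13: a=1 ⇒ p=641602, q=34443
(x₁, y₁) = (641602, 34443);  641602² − 347·34443² = 1 ✓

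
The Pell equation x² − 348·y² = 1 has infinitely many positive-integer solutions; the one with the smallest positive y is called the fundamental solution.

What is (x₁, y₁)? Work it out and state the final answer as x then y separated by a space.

√348 → a₀=18, period (1,1,1,8,1,1,1,36); ℓ=8 even so k=7
a_0=18:  p_0=18·1+0=18,  q_0=18·0+1=1
…
a_3=1:  p_3=1·37+19=56,  q_3=1·2+1=3
a_4=8:  p_4=8·56+37=485,  q_4=8·3+2=26
…
a_6=1:  p_6=1·541+485=1026,  q_6=1·29+26=55
a_7=1:  p_7=1·1026+541=1567,  q_7=1·55+29=84
→ (1567, 84).  Check: 1567²=2455489, 348·84²=2455488, difference 1.

1567 84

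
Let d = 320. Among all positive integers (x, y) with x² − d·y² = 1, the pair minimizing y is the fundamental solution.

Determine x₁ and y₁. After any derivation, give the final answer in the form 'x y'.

161 9

[17; 1,7,1,34] for √320; ℓ=4 ⇒ convergent index 3
step 0: (17, 1)  from 17·(1,0) + (0,1)
step 1: (18, 1)  from 1·(17,1) + (1,0)
step 2: (143, 8)  from 7·(18,1) + (17,1)
step 3: (161, 9)  from 1·(143,8) + (18,1)
(x₁, y₁) = (161, 9);  161² − 320·9² = 1 ✓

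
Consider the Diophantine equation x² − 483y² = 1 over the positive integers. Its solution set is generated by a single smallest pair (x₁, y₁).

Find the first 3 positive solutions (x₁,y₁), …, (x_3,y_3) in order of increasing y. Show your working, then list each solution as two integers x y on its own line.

22 1
967 44
42526 1935

d=483: √d = [21; 1,42] (ℓ=2, even), read p_1/q_1
k=0  a_k=21  p_k/q_k = 21/1
k=1  a_k=1  p_k/q_k = 22/1
→ (22, 1).  Check: 22²=484, 483·1²=483, difference 1.
k=2:  x_2 = 22·22+483·1·1 = 967,  y_2 = 22·1+1·22 = 44
k=3:  x_3 = 22·967+483·1·44 = 42526,  y_3 = 22·44+1·967 = 1935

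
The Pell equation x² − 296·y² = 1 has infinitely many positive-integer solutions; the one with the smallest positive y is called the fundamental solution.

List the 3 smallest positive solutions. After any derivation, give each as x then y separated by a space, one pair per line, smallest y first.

3699 215
27365201 1590570
202447753299 11767036645

√296 → a₀=17, period (4,1,7,1,4,34); ℓ=6 even so k=5
a_0=17:  p_0=17·1+0=17,  q_0=17·0+1=1
…
a_2=1:  p_2=1·69+17=86,  q_2=1·4+1=5
…
a_4=1:  p_4=1·671+86=757,  q_4=1·39+5=44
a_5=4:  p_5=4·757+671=3699,  q_5=4·44+39=215
(x₁, y₁) = (3699, 215);  3699² − 296·215² = 1 ✓
(3699+215√296)^2 = 27365201 + 1590570√296
(3699+215√296)^3 = 202447753299 + 11767036645√296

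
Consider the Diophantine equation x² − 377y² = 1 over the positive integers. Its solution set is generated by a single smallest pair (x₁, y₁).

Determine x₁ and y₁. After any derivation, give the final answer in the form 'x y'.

d=377: √d = [19; 2,2,2,38] (ℓ=4, even), read p_3/q_3
k=0  a_k=19  p_k/q_k = 19/1
k=1  a_k=2  p_k/q_k = 39/2
k=2  a_k=2  p_k/q_k = 97/5
k=3  a_k=2  p_k/q_k = 233/12
→ (233, 12).  Check: 233²=54289, 377·12²=54288, difference 1.

233 12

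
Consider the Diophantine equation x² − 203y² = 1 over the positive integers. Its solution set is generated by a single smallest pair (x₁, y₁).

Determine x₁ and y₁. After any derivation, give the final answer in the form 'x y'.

√203 = [14; 4,28, …], period ℓ=2 (even) → k=1
k=0  a_k=14  p_k/q_k = 14/1
k=1  a_k=4  p_k/q_k = 57/4
fundamental: x₁=57, y₁=4  (since 3249 − 203·16 = 1)

57 4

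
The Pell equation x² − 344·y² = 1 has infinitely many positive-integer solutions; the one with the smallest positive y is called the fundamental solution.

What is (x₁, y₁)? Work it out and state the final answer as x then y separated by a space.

10405 561

d=344: √d = [18; 1,1,4,1,3,1,4,1,1,36] (ℓ=10, even), read p_9/q_9
step 0: (18, 1)  from 18·(1,0) + (0,1)
step 1: (19, 1)  from 1·(18,1) + (1,0)
step 2: (37, 2)  from 1·(19,1) + (18,1)
…
step 5: (779, 42)  from 3·(204,11) + (167,9)
…
step 8: (5694, 307)  from 1·(4711,254) + (983,53)
step 9: (10405, 561)  from 1·(5694,307) + (4711,254)
(x₁, y₁) = (10405, 561);  10405² − 344·561² = 1 ✓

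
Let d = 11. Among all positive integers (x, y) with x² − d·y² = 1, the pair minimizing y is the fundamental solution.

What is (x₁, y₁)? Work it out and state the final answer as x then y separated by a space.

10 3

√11 = [3; 3,6, …], period ℓ=2 (even) → k=1
i=0: a=3 ⇒ p=3, q=1
i=1: a=3 ⇒ p=10, q=3
→ (10, 3).  Check: 10²=100, 11·3²=99, difference 1.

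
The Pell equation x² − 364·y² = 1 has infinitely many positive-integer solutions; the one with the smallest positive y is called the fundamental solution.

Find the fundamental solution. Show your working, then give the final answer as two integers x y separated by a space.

√364 = [19; 12,1,2,3,1,8,1,3,2,1,12,38, …], period ℓ=12 (even) → k=11
k=0  a_k=19  p_k/q_k = 19/1
k=1  a_k=12  p_k/q_k = 229/12
…
k=3  a_k=2  p_k/q_k = 725/38
…
k=5  a_k=1  p_k/q_k = 3148/165
…
k=10  a_k=1  p_k/q_k = 390371/20461
k=11  a_k=12  p_k/q_k = 4954951/259710
fundamental: x₁=4954951, y₁=259710  (since 24551539412401 − 364·67449284100 = 1)

4954951 259710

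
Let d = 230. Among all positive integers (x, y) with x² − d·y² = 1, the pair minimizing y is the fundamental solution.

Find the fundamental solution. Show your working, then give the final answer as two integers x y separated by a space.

√230 = [15; 6,30, …], period ℓ=2 (even) → k=1
k=0  a_k=15  p_k/q_k = 15/1
k=1  a_k=6  p_k/q_k = 91/6
(x₁, y₁) = (91, 6);  91² − 230·6² = 1 ✓

91 6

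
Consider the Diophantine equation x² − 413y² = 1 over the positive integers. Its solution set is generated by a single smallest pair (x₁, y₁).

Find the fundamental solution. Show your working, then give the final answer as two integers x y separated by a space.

113399 5580

d=413: √d = [20; 3,9,1,4,1,9,3,40] (ℓ=8, even), read p_7/q_7
a_0=20:  p_0=20·1+0=20,  q_0=20·0+1=1
…
a_2=9:  p_2=9·61+20=569,  q_2=9·3+1=28
a_3=1:  p_3=1·569+61=630,  q_3=1·28+3=31
…
a_6=9:  p_6=9·3719+3089=36560,  q_6=9·183+152=1799
a_7=3:  p_7=3·36560+3719=113399,  q_7=3·1799+183=5580
→ (113399, 5580).  Check: 113399²=12859333201, 413·5580²=12859333200, difference 1.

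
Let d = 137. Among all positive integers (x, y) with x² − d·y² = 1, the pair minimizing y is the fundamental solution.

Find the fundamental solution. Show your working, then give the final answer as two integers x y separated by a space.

√137 → a₀=11, period (1,2,2,1,1,2,2,1,22); ℓ=9 odd so k=17
i=0: a=11 ⇒ p=11, q=1
…
i=7: a=2 ⇒ p=1229, q=105
i=8: a=1 ⇒ p=1744, q=149
…
i=16: a=2 ⇒ p=4286741, q=366241
i=17: a=1 ⇒ p=6083073, q=519712
(x₁, y₁) = (6083073, 519712);  6083073² − 137·519712² = 1 ✓

6083073 519712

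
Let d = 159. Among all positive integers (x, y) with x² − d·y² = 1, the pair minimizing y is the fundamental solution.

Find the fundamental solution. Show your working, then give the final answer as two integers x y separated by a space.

[12; 1,1,1,1,3,1,1,1,1,24] for √159; ℓ=10 ⇒ convergent index 9
k=0  a_k=12  p_k/q_k = 12/1
k=1  a_k=1  p_k/q_k = 13/1
k=2  a_k=1  p_k/q_k = 25/2
…
k=8  a_k=1  p_k/q_k = 807/64
k=9  a_k=1  p_k/q_k = 1324/105
(x₁, y₁) = (1324, 105);  1324² − 159·105² = 1 ✓

1324 105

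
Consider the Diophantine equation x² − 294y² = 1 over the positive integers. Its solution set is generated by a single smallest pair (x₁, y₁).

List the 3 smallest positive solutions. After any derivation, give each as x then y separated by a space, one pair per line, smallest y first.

d=294: √d = [17; 6,1,4,1,6,34] (ℓ=6, even), read p_5/q_5
step 0: (17, 1)  from 17·(1,0) + (0,1)
…
step 2: (120, 7)  from 1·(103,6) + (17,1)
…
step 4: (703, 41)  from 1·(583,34) + (120,7)
step 5: (4801, 280)  from 6·(703,41) + (583,34)
→ (4801, 280).  Check: 4801²=23049601, 294·280²=23049600, difference 1.
k=2:  x_2 = 4801·4801+294·280·280 = 46099201,  y_2 = 4801·280+280·4801 = 2688560
k=3:  x_3 = 4801·46099201+294·280·2688560 = 442644523201,  y_3 = 4801·2688560+280·46099201 = 25815552840

4801 280
46099201 2688560
442644523201 25815552840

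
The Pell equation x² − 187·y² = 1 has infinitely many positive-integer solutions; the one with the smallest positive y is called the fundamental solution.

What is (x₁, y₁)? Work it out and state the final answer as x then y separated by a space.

√187 = [13; 1,2,13,2,1,26, …], period ℓ=6 (even) → k=5
i=0: a=13 ⇒ p=13, q=1
i=1: a=1 ⇒ p=14, q=1
…
i=3: a=13 ⇒ p=547, q=40
i=4: a=2 ⇒ p=1135, q=83
i=5: a=1 ⇒ p=1682, q=123
fundamental: x₁=1682, y₁=123  (since 2829124 − 187·15129 = 1)

1682 123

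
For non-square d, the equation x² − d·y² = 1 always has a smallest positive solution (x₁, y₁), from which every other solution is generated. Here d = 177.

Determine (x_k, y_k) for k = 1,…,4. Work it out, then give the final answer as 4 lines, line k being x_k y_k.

√177 → a₀=13, period (3,3,2,8,2,3,3,26); ℓ=8 even so k=7
a_0=13:  p_0=13·1+0=13,  q_0=13·0+1=1
…
a_2=3:  p_2=3·40+13=133,  q_2=3·3+1=10
a_3=2:  p_3=2·133+40=306,  q_3=2·10+3=23
a_4=8:  p_4=8·306+133=2581,  q_4=8·23+10=194
…
a_6=3:  p_6=3·5468+2581=18985,  q_6=3·411+194=1427
a_7=3:  p_7=3·18985+5468=62423,  q_7=3·1427+411=4692
→ (62423, 4692).  Check: 62423²=3896630929, 177·4692²=3896630928, difference 1.
k=2:  x_2 = 62423·62423+177·4692·4692 = 7793261857,  y_2 = 62423·4692+4692·62423 = 585777432
k=3:  x_3 = 62423·7793261857+177·4692·585777432 = 972957569736599,  y_3 = 62423·585777432+4692·7793261857 = 73131969270780
k=4:  x_4 = 62423·972957569736599+177·4692·73131969270780 = 121469860743542176897,  y_4 = 62423·73131969270780+4692·972957569736599 = 9130233834994022448

62423 4692
7793261857 585777432
972957569736599 73131969270780
121469860743542176897 9130233834994022448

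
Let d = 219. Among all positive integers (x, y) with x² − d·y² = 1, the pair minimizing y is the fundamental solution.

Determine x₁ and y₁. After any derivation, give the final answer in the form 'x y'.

[14; 1,3,1,28] for √219; ℓ=4 ⇒ convergent index 3
k=0  a_k=14  p_k/q_k = 14/1
k=1  a_k=1  p_k/q_k = 15/1
k=2  a_k=3  p_k/q_k = 59/4
k=3  a_k=1  p_k/q_k = 74/5
fundamental: x₁=74, y₁=5  (since 5476 − 219·25 = 1)

74 5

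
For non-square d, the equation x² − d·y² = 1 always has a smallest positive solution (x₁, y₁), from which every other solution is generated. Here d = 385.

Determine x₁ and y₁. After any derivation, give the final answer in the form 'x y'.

95831 4884

d=385: √d = [19; 1,1,1,1,1,…,1,1,38] (ℓ=16, even), read p_15/q_15
k=0  a_k=19  p_k/q_k = 19/1
k=1  a_k=1  p_k/q_k = 20/1
k=2  a_k=1  p_k/q_k = 39/2
k=3  a_k=1  p_k/q_k = 59/3
k=4  a_k=1  p_k/q_k = 98/5
k=5  a_k=1  p_k/q_k = 157/8
k=6  a_k=3  p_k/q_k = 569/29
k=7  a_k=1  p_k/q_k = 726/37
k=8  a_k=2  p_k/q_k = 2021/103
…
k=10  a_k=3  p_k/q_k = 10262/523
k=11  a_k=1  p_k/q_k = 13009/663
k=12  a_k=1  p_k/q_k = 23271/1186
k=13  a_k=1  p_k/q_k = 36280/1849
k=14  a_k=1  p_k/q_k = 59551/3035
k=15  a_k=1  p_k/q_k = 95831/4884
fundamental: x₁=95831, y₁=4884  (since 9183580561 − 385·23853456 = 1)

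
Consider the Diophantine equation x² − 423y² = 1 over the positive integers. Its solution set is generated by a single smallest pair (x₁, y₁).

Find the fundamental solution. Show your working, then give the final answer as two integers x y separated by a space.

√423 → a₀=20, period (1,1,3,4,3,1,1,40); ℓ=8 even so k=7
k=0  a_k=20  p_k/q_k = 20/1
k=1  a_k=1  p_k/q_k = 21/1
…
k=3  a_k=3  p_k/q_k = 144/7
k=4  a_k=4  p_k/q_k = 617/30
k=5  a_k=3  p_k/q_k = 1995/97
k=6  a_k=1  p_k/q_k = 2612/127
k=7  a_k=1  p_k/q_k = 4607/224
(x₁, y₁) = (4607, 224);  4607² − 423·224² = 1 ✓

4607 224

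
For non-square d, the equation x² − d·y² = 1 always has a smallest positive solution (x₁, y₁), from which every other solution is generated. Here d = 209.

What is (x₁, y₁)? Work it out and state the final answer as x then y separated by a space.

[14; 2,5,3,2,3,5,2,28] for √209; ℓ=8 ⇒ convergent index 7
a_0=14:  p_0=14·1+0=14,  q_0=14·0+1=1
a_1=2:  p_1=2·14+1=29,  q_1=2·1+0=2
…
a_3=3:  p_3=3·159+29=506,  q_3=3·11+2=35
…
a_6=5:  p_6=5·4019+1171=21266,  q_6=5·278+81=1471
a_7=2:  p_7=2·21266+4019=46551,  q_7=2·1471+278=3220
→ (46551, 3220).  Check: 46551²=2166995601, 209·3220²=2166995600, difference 1.

46551 3220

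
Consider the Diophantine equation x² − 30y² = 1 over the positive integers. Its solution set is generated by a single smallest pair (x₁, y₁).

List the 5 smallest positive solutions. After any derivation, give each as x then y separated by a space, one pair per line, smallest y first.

√30 = [5; 2,10, …], period ℓ=2 (even) → k=1
step 0: (5, 1)  from 5·(1,0) + (0,1)
step 1: (11, 2)  from 2·(5,1) + (1,0)
(x₁, y₁) = (11, 2);  11² − 30·2² = 1 ✓
k=2:  x_2 = 11·11+30·2·2 = 241,  y_2 = 11·2+2·11 = 44
k=3:  x_3 = 11·241+30·2·44 = 5291,  y_3 = 11·44+2·241 = 966
k=4:  x_4 = 11·5291+30·2·966 = 116161,  y_4 = 11·966+2·5291 = 21208
k=5:  x_5 = 11·116161+30·2·21208 = 2550251,  y_5 = 11·21208+2·116161 = 465610

11 2
241 44
5291 966
116161 21208
2550251 465610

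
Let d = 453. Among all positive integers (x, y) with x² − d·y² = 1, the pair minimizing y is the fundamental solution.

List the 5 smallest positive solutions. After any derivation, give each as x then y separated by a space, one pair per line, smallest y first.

1653751 77700
5469784740001 256992905400
18091323967121133751 850004548596233100
59837090203895614338960001 2811391744490881177810800
197911295523547060893371760093751 9298683817686228472822980388500

d=453: √d = [21; 3,1,1,10,14,10,1,1,3,42] (ℓ=10, even), read p_9/q_9
k=0  a_k=21  p_k/q_k = 21/1
k=1  a_k=3  p_k/q_k = 64/3
k=2  a_k=1  p_k/q_k = 85/4
…
k=4  a_k=10  p_k/q_k = 1575/74
k=5  a_k=14  p_k/q_k = 22199/1043
…
k=8  a_k=1  p_k/q_k = 469329/22051
k=9  a_k=3  p_k/q_k = 1653751/77700
→ (1653751, 77700).  Check: 1653751²=2734892370001, 453·77700²=2734892370000, difference 1.
k=2:  x_2 = 1653751·1653751+453·77700·77700 = 5469784740001,  y_2 = 1653751·77700+77700·1653751 = 256992905400
k=3:  x_3 = 1653751·5469784740001+453·77700·256992905400 = 18091323967121133751,  y_3 = 1653751·256992905400+77700·5469784740001 = 850004548596233100
k=4:  x_4 = 1653751·18091323967121133751+453·77700·850004548596233100 = 59837090203895614338960001,  y_4 = 1653751·850004548596233100+77700·18091323967121133751 = 2811391744490881177810800
k=5:  x_5 = 1653751·59837090203895614338960001+453·77700·2811391744490881177810800 = 197911295523547060893371760093751,  y_5 = 1653751·2811391744490881177810800+77700·59837090203895614338960001 = 9298683817686228472822980388500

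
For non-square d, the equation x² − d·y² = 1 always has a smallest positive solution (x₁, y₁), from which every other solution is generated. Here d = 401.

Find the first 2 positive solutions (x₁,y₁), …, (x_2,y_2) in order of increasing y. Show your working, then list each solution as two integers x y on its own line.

d=401: √d = [20; 40] (ℓ=1, odd), read p_1/q_1
a_0=20:  p_0=20·1+0=20,  q_0=20·0+1=1
a_1=40:  p_1=40·20+1=801,  q_1=40·1+0=40
→ (801, 40).  Check: 801²=641601, 401·40²=641600, difference 1.
n=2: (801,40)∘(801,40) = (801·801+401·40·40, 801·40+40·801) = (1283201,64080)

801 40
1283201 64080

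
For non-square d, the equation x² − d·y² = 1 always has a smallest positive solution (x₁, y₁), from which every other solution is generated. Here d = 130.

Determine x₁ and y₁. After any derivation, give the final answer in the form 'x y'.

[11; 2,2,22] for √130; ℓ=3 ⇒ convergent index 5
i=0: a=11 ⇒ p=11, q=1
i=1: a=2 ⇒ p=23, q=2
i=2: a=2 ⇒ p=57, q=5
i=3: a=22 ⇒ p=1277, q=112
i=4: a=2 ⇒ p=2611, q=229
i=5: a=2 ⇒ p=6499, q=570
fundamental: x₁=6499, y₁=570  (since 42237001 − 130·324900 = 1)

6499 570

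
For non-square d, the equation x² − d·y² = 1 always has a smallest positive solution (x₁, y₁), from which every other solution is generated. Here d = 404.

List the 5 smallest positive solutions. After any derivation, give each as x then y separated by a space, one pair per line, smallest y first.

201 10
80801 4020
32481801 1616030
13057603201 649640040
5249124005001 261153680050

[20; 10,40] for √404; ℓ=2 ⇒ convergent index 1
step 0: (20, 1)  from 20·(1,0) + (0,1)
step 1: (201, 10)  from 10·(20,1) + (1,0)
→ (201, 10).  Check: 201²=40401, 404·10²=40400, difference 1.
k=2:  x_2 = 201·201+404·10·10 = 80801,  y_2 = 201·10+10·201 = 4020
k=3:  x_3 = 201·80801+404·10·4020 = 32481801,  y_3 = 201·4020+10·80801 = 1616030
k=4:  x_4 = 201·32481801+404·10·1616030 = 13057603201,  y_4 = 201·1616030+10·32481801 = 649640040
k=5:  x_5 = 201·13057603201+404·10·649640040 = 5249124005001,  y_5 = 201·649640040+10·13057603201 = 261153680050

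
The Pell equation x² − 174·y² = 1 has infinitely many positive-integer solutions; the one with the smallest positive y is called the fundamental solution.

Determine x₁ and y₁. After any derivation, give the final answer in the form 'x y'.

d=174: √d = [13; 5,4,5,26] (ℓ=4, even), read p_3/q_3
i=0: a=13 ⇒ p=13, q=1
i=1: a=5 ⇒ p=66, q=5
i=2: a=4 ⇒ p=277, q=21
i=3: a=5 ⇒ p=1451, q=110
→ (1451, 110).  Check: 1451²=2105401, 174·110²=2105400, difference 1.

1451 110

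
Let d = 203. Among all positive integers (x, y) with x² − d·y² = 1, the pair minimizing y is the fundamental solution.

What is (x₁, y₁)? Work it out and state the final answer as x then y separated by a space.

[14; 4,28] for √203; ℓ=2 ⇒ convergent index 1
a_0=14:  p_0=14·1+0=14,  q_0=14·0+1=1
a_1=4:  p_1=4·14+1=57,  q_1=4·1+0=4
→ (57, 4).  Check: 57²=3249, 203·4²=3248, difference 1.

57 4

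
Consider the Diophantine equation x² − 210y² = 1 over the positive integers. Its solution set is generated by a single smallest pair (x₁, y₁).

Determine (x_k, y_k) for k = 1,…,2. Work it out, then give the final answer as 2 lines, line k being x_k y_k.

29 2
1681 116

√210 → a₀=14, period (2,28); ℓ=2 even so k=1
i=0: a=14 ⇒ p=14, q=1
i=1: a=2 ⇒ p=29, q=2
fundamental: x₁=29, y₁=2  (since 841 − 210·4 = 1)
k=2:  x_2 = 29·29+210·2·2 = 1681,  y_2 = 29·2+2·29 = 116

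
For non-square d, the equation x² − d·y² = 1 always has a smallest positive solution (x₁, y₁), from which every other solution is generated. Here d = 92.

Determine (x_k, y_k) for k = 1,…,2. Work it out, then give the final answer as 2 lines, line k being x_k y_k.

1151 120
2649601 276240

d=92: √d = [9; 1,1,2,4,2,1,1,18] (ℓ=8, even), read p_7/q_7
i=0: a=9 ⇒ p=9, q=1
…
i=3: a=2 ⇒ p=48, q=5
i=4: a=4 ⇒ p=211, q=22
i=5: a=2 ⇒ p=470, q=49
i=6: a=1 ⇒ p=681, q=71
i=7: a=1 ⇒ p=1151, q=120
(x₁, y₁) = (1151, 120);  1151² − 92·120² = 1 ✓
(1151+120√92)^2 = 2649601 + 276240√92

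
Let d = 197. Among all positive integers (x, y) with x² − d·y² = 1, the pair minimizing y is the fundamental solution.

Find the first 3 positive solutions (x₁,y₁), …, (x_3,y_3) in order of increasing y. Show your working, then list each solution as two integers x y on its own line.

393 28
308897 22008
242792649 17298260

[14; 28] for √197; ℓ=1 ⇒ convergent index 1
i=0: a=14 ⇒ p=14, q=1
i=1: a=28 ⇒ p=393, q=28
(x₁, y₁) = (393, 28);  393² − 197·28² = 1 ✓
k=2:  x_2 = 393·393+197·28·28 = 308897,  y_2 = 393·28+28·393 = 22008
k=3:  x_3 = 393·308897+197·28·22008 = 242792649,  y_3 = 393·22008+28·308897 = 17298260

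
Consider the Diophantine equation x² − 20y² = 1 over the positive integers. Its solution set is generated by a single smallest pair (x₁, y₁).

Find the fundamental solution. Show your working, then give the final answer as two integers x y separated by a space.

9 2

[4; 2,8] for √20; ℓ=2 ⇒ convergent index 1
k=0  a_k=4  p_k/q_k = 4/1
k=1  a_k=2  p_k/q_k = 9/2
fundamental: x₁=9, y₁=2  (since 81 − 20·4 = 1)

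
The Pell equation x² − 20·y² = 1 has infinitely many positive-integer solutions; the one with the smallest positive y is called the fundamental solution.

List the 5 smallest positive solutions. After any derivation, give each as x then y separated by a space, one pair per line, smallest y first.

9 2
161 36
2889 646
51841 11592
930249 208010

[4; 2,8] for √20; ℓ=2 ⇒ convergent index 1
k=0  a_k=4  p_k/q_k = 4/1
k=1  a_k=2  p_k/q_k = 9/2
→ (9, 2).  Check: 9²=81, 20·2²=80, difference 1.
k=2:  x_2 = 9·9+20·2·2 = 161,  y_2 = 9·2+2·9 = 36
k=3:  x_3 = 9·161+20·2·36 = 2889,  y_3 = 9·36+2·161 = 646
k=4:  x_4 = 9·2889+20·2·646 = 51841,  y_4 = 9·646+2·2889 = 11592
k=5:  x_5 = 9·51841+20·2·11592 = 930249,  y_5 = 9·11592+2·51841 = 208010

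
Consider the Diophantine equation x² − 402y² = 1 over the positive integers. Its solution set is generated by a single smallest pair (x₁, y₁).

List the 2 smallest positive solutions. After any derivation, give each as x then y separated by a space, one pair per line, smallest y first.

401 20
321601 16040

[20; 20,40] for √402; ℓ=2 ⇒ convergent index 1
a_0=20:  p_0=20·1+0=20,  q_0=20·0+1=1
a_1=20:  p_1=20·20+1=401,  q_1=20·1+0=20
(x₁, y₁) = (401, 20);  401² − 402·20² = 1 ✓
(401+20√402)^2 = 321601 + 16040√402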